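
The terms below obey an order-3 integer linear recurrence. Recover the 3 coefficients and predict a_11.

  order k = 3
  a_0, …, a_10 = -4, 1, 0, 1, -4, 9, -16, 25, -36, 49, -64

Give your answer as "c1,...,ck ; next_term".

  a_3 = -3·0 + -3·1 + -1·-4 = 1
  a_4 = -3·1 + -3·0 + -1·1 = -4
  a_5 = -3·-4 + -3·1 + -1·0 = 9
  a_6 = -3·9 + -3·-4 + -1·1 = -16
  a_7 = -3·-16 + -3·9 + -1·-4 = 25
  a_8 = -3·25 + -3·-16 + -1·9 = -36
  a_9 = -3·-36 + -3·25 + -1·-16 = 49
  a_10 = -3·49 + -3·-36 + -1·25 = -64
  a_11 = -3·-64 + -3·49 + -1·-36 = 81

-3,-3,-1 ; 81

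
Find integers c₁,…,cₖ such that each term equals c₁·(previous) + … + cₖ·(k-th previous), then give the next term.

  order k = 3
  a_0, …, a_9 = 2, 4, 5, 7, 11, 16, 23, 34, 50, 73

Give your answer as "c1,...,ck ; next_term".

  a_3 = 1·5 + 0·4 + 1·2 = 7
  a_4 = 1·7 + 0·5 + 1·4 = 11
  a_5 = 1·11 + 0·7 + 1·5 = 16
  a_6 = 1·16 + 0·11 + 1·7 = 23
  a_7 = 1·23 + 0·16 + 1·11 = 34
  a_8 = 1·34 + 0·23 + 1·16 = 50
  a_9 = 1·50 + 0·34 + 1·23 = 73
  a_10 = 1·73 + 0·50 + 1·34 = 107

1,0,1 ; 107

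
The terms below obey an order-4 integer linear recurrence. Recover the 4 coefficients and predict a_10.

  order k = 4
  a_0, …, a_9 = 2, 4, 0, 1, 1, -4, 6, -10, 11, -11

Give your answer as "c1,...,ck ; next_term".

-1,1,1,-1 ; 6

  a_4 = -1·1 + 1·0 + 1·4 + -1·2 = 1
  a_5 = -1·1 + 1·1 + 1·0 + -1·4 = -4
  a_6 = -1·-4 + 1·1 + 1·1 + -1·0 = 6
  a_7 = -1·6 + 1·-4 + 1·1 + -1·1 = -10
  a_8 = -1·-10 + 1·6 + 1·-4 + -1·1 = 11
  a_9 = -1·11 + 1·-10 + 1·6 + -1·-4 = -11
  a_10 = -1·-11 + 1·11 + 1·-10 + -1·6 = 6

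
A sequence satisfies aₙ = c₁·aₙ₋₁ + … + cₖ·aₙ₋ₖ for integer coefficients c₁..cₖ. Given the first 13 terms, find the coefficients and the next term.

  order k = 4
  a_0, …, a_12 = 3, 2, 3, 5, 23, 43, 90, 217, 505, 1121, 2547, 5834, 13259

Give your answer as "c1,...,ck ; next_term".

  a_4 = 1·5 + 1·3 + 3·2 + 3·3 = 23
  a_5 = 1·23 + 1·5 + 3·3 + 3·2 = 43
  a_6 = 1·43 + 1·23 + 3·5 + 3·3 = 90
  a_7 = 1·90 + 1·43 + 3·23 + 3·5 = 217
  a_8 = 1·217 + 1·90 + 3·43 + 3·23 = 505
  a_9 = 1·505 + 1·217 + 3·90 + 3·43 = 1121
  a_10 = 1·1121 + 1·505 + 3·217 + 3·90 = 2547
  a_11 = 1·2547 + 1·1121 + 3·505 + 3·217 = 5834
  a_12 = 1·5834 + 1·2547 + 3·1121 + 3·505 = 13259
  a_13 = 1·13259 + 1·5834 + 3·2547 + 3·1121 = 30097

1,1,3,3 ; 30097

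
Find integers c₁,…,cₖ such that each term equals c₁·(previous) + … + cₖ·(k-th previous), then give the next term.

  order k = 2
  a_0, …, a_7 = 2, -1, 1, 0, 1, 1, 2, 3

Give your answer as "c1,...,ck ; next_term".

1,1 ; 5

  a_2 = 1·-1 + 1·2 = 1
  a_3 = 1·1 + 1·-1 = 0
  a_4 = 1·0 + 1·1 = 1
  a_5 = 1·1 + 1·0 = 1
  a_6 = 1·1 + 1·1 = 2
  a_7 = 1·2 + 1·1 = 3
  a_8 = 1·3 + 1·2 = 5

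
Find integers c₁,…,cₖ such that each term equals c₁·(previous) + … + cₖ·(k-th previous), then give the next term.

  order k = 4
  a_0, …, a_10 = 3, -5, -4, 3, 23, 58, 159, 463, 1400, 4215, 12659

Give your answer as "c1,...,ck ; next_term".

  a_4 = 3·3 + 0·-4 + -1·-5 + 3·3 = 23
  a_5 = 3·23 + 0·3 + -1·-4 + 3·-5 = 58
  a_6 = 3·58 + 0·23 + -1·3 + 3·-4 = 159
  a_7 = 3·159 + 0·58 + -1·23 + 3·3 = 463
  a_8 = 3·463 + 0·159 + -1·58 + 3·23 = 1400
  a_9 = 3·1400 + 0·463 + -1·159 + 3·58 = 4215
  a_10 = 3·4215 + 0·1400 + -1·463 + 3·159 = 12659
  a_11 = 3·12659 + 0·4215 + -1·1400 + 3·463 = 37966

3,0,-1,3 ; 37966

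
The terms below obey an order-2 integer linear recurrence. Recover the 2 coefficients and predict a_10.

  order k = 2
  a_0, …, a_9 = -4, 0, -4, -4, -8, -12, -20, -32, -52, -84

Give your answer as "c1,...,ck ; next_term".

1,1 ; -136

  a_2 = 1·0 + 1·-4 = -4
  a_3 = 1·-4 + 1·0 = -4
  a_4 = 1·-4 + 1·-4 = -8
  a_5 = 1·-8 + 1·-4 = -12
  a_6 = 1·-12 + 1·-8 = -20
  a_7 = 1·-20 + 1·-12 = -32
  a_8 = 1·-32 + 1·-20 = -52
  a_9 = 1·-52 + 1·-32 = -84
  a_10 = 1·-84 + 1·-52 = -136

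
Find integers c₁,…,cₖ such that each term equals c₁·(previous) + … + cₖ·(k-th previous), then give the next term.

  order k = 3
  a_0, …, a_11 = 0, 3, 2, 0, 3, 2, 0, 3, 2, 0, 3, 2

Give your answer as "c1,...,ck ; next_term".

0,0,1 ; 0

  a_3 = 0·2 + 0·3 + 1·0 = 0
  a_4 = 0·0 + 0·2 + 1·3 = 3
  a_5 = 0·3 + 0·0 + 1·2 = 2
  a_6 = 0·2 + 0·3 + 1·0 = 0
  a_7 = 0·0 + 0·2 + 1·3 = 3
  a_8 = 0·3 + 0·0 + 1·2 = 2
  a_9 = 0·2 + 0·3 + 1·0 = 0
  a_10 = 0·0 + 0·2 + 1·3 = 3
  a_11 = 0·3 + 0·0 + 1·2 = 2
  a_12 = 0·2 + 0·3 + 1·0 = 0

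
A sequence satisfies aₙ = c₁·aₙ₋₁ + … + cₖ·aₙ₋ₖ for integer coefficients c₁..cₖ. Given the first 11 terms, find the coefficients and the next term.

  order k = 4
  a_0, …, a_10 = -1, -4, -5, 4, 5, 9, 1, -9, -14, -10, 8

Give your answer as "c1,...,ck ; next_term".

  a_4 = 0·4 + 0·-5 + -1·-4 + -1·-1 = 5
  a_5 = 0·5 + 0·4 + -1·-5 + -1·-4 = 9
  a_6 = 0·9 + 0·5 + -1·4 + -1·-5 = 1
  a_7 = 0·1 + 0·9 + -1·5 + -1·4 = -9
  a_8 = 0·-9 + 0·1 + -1·9 + -1·5 = -14
  a_9 = 0·-14 + 0·-9 + -1·1 + -1·9 = -10
  a_10 = 0·-10 + 0·-14 + -1·-9 + -1·1 = 8
  a_11 = 0·8 + 0·-10 + -1·-14 + -1·-9 = 23

0,0,-1,-1 ; 23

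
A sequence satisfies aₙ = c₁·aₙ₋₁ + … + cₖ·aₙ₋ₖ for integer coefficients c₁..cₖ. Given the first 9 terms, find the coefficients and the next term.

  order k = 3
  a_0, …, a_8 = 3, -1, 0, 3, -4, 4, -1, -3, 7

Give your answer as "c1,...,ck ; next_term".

-1,0,1 ; -8

  a_3 = -1·0 + 0·-1 + 1·3 = 3
  a_4 = -1·3 + 0·0 + 1·-1 = -4
  a_5 = -1·-4 + 0·3 + 1·0 = 4
  a_6 = -1·4 + 0·-4 + 1·3 = -1
  a_7 = -1·-1 + 0·4 + 1·-4 = -3
  a_8 = -1·-3 + 0·-1 + 1·4 = 7
  a_9 = -1·7 + 0·-3 + 1·-1 = -8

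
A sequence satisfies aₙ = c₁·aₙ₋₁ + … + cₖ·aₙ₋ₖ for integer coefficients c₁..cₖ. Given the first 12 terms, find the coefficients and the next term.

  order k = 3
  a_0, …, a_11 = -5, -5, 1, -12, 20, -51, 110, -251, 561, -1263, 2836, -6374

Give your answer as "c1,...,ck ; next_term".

  a_3 = -2·1 + 1·-5 + 1·-5 = -12
  a_4 = -2·-12 + 1·1 + 1·-5 = 20
  a_5 = -2·20 + 1·-12 + 1·1 = -51
  a_6 = -2·-51 + 1·20 + 1·-12 = 110
  a_7 = -2·110 + 1·-51 + 1·20 = -251
  a_8 = -2·-251 + 1·110 + 1·-51 = 561
  a_9 = -2·561 + 1·-251 + 1·110 = -1263
  a_10 = -2·-1263 + 1·561 + 1·-251 = 2836
  a_11 = -2·2836 + 1·-1263 + 1·561 = -6374
  a_12 = -2·-6374 + 1·2836 + 1·-1263 = 14321

-2,1,1 ; 14321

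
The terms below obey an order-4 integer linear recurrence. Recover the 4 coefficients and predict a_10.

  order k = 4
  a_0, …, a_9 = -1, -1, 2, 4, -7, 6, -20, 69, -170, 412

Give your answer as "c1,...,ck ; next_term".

-2,0,-3,2 ; -1071

  a_4 = -2·4 + 0·2 + -3·-1 + 2·-1 = -7
  a_5 = -2·-7 + 0·4 + -3·2 + 2·-1 = 6
  a_6 = -2·6 + 0·-7 + -3·4 + 2·2 = -20
  a_7 = -2·-20 + 0·6 + -3·-7 + 2·4 = 69
  a_8 = -2·69 + 0·-20 + -3·6 + 2·-7 = -170
  a_9 = -2·-170 + 0·69 + -3·-20 + 2·6 = 412
  a_10 = -2·412 + 0·-170 + -3·69 + 2·-20 = -1071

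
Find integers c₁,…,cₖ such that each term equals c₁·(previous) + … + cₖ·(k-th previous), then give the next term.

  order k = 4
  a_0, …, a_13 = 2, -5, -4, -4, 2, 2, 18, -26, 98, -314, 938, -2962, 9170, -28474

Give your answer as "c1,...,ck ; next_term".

  a_4 = -2·-4 + 3·-4 + -2·-5 + -2·2 = 2
  a_5 = -2·2 + 3·-4 + -2·-4 + -2·-5 = 2
  a_6 = -2·2 + 3·2 + -2·-4 + -2·-4 = 18
  a_7 = -2·18 + 3·2 + -2·2 + -2·-4 = -26
  a_8 = -2·-26 + 3·18 + -2·2 + -2·2 = 98
  a_9 = -2·98 + 3·-26 + -2·18 + -2·2 = -314
  a_10 = -2·-314 + 3·98 + -2·-26 + -2·18 = 938
  a_11 = -2·938 + 3·-314 + -2·98 + -2·-26 = -2962
  a_12 = -2·-2962 + 3·938 + -2·-314 + -2·98 = 9170
  a_13 = -2·9170 + 3·-2962 + -2·938 + -2·-314 = -28474
  a_14 = -2·-28474 + 3·9170 + -2·-2962 + -2·938 = 88506

-2,3,-2,-2 ; 88506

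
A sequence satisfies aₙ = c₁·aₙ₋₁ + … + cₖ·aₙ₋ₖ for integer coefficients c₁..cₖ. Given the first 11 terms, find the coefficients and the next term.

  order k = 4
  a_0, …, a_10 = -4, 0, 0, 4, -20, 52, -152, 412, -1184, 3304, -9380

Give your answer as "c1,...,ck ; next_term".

-2,3,3,3 ; 26356

  a_4 = -2·4 + 3·0 + 3·0 + 3·-4 = -20
  a_5 = -2·-20 + 3·4 + 3·0 + 3·0 = 52
  a_6 = -2·52 + 3·-20 + 3·4 + 3·0 = -152
  a_7 = -2·-152 + 3·52 + 3·-20 + 3·4 = 412
  a_8 = -2·412 + 3·-152 + 3·52 + 3·-20 = -1184
  a_9 = -2·-1184 + 3·412 + 3·-152 + 3·52 = 3304
  a_10 = -2·3304 + 3·-1184 + 3·412 + 3·-152 = -9380
  a_11 = -2·-9380 + 3·3304 + 3·-1184 + 3·412 = 26356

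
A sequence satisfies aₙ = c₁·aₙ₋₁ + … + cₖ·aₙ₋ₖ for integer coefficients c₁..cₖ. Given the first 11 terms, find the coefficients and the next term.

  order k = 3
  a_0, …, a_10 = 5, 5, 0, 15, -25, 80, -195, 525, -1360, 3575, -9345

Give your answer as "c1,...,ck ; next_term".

  a_3 = -2·0 + 2·5 + 1·5 = 15
  a_4 = -2·15 + 2·0 + 1·5 = -25
  a_5 = -2·-25 + 2·15 + 1·0 = 80
  a_6 = -2·80 + 2·-25 + 1·15 = -195
  a_7 = -2·-195 + 2·80 + 1·-25 = 525
  a_8 = -2·525 + 2·-195 + 1·80 = -1360
  a_9 = -2·-1360 + 2·525 + 1·-195 = 3575
  a_10 = -2·3575 + 2·-1360 + 1·525 = -9345
  a_11 = -2·-9345 + 2·3575 + 1·-1360 = 24480

-2,2,1 ; 24480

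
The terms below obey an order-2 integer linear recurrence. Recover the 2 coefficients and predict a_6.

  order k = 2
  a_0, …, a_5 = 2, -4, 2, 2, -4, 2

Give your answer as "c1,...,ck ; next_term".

-1,-1 ; 2

  a_2 = -1·-4 + -1·2 = 2
  a_3 = -1·2 + -1·-4 = 2
  a_4 = -1·2 + -1·2 = -4
  a_5 = -1·-4 + -1·2 = 2
  a_6 = -1·2 + -1·-4 = 2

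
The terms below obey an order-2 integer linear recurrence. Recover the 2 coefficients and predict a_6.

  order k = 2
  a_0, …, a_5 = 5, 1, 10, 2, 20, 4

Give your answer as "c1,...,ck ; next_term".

  a_2 = 0·1 + 2·5 = 10
  a_3 = 0·10 + 2·1 = 2
  a_4 = 0·2 + 2·10 = 20
  a_5 = 0·20 + 2·2 = 4
  a_6 = 0·4 + 2·20 = 40

0,2 ; 40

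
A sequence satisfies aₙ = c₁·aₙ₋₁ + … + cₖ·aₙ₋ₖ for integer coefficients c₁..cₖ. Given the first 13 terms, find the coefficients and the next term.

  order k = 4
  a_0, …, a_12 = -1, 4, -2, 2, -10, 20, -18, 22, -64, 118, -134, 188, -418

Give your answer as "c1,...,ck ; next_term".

  a_4 = -1·2 + -1·-2 + -2·4 + 2·-1 = -10
  a_5 = -1·-10 + -1·2 + -2·-2 + 2·4 = 20
  a_6 = -1·20 + -1·-10 + -2·2 + 2·-2 = -18
  a_7 = -1·-18 + -1·20 + -2·-10 + 2·2 = 22
  a_8 = -1·22 + -1·-18 + -2·20 + 2·-10 = -64
  a_9 = -1·-64 + -1·22 + -2·-18 + 2·20 = 118
  a_10 = -1·118 + -1·-64 + -2·22 + 2·-18 = -134
  a_11 = -1·-134 + -1·118 + -2·-64 + 2·22 = 188
  a_12 = -1·188 + -1·-134 + -2·118 + 2·-64 = -418
  a_13 = -1·-418 + -1·188 + -2·-134 + 2·118 = 734

-1,-1,-2,2 ; 734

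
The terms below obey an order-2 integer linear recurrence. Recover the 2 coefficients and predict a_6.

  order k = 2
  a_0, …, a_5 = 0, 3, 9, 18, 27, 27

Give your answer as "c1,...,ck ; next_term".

3,-3 ; 0

  a_2 = 3·3 + -3·0 = 9
  a_3 = 3·9 + -3·3 = 18
  a_4 = 3·18 + -3·9 = 27
  a_5 = 3·27 + -3·18 = 27
  a_6 = 3·27 + -3·27 = 0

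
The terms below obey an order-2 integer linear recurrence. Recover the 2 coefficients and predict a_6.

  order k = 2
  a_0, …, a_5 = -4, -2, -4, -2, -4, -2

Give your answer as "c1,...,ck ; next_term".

0,1 ; -4

  a_2 = 0·-2 + 1·-4 = -4
  a_3 = 0·-4 + 1·-2 = -2
  a_4 = 0·-2 + 1·-4 = -4
  a_5 = 0·-4 + 1·-2 = -2
  a_6 = 0·-2 + 1·-4 = -4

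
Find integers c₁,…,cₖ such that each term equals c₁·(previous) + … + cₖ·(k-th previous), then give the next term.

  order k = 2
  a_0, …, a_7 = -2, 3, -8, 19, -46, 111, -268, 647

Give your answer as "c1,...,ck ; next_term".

-2,1 ; -1562

  a_2 = -2·3 + 1·-2 = -8
  a_3 = -2·-8 + 1·3 = 19
  a_4 = -2·19 + 1·-8 = -46
  a_5 = -2·-46 + 1·19 = 111
  a_6 = -2·111 + 1·-46 = -268
  a_7 = -2·-268 + 1·111 = 647
  a_8 = -2·647 + 1·-268 = -1562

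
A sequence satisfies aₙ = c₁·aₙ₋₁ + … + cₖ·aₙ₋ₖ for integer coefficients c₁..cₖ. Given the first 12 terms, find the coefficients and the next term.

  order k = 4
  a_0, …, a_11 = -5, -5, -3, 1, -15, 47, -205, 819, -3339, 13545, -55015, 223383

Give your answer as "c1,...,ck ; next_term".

-3,4,-1,1 ; -907093

  a_4 = -3·1 + 4·-3 + -1·-5 + 1·-5 = -15
  a_5 = -3·-15 + 4·1 + -1·-3 + 1·-5 = 47
  a_6 = -3·47 + 4·-15 + -1·1 + 1·-3 = -205
  a_7 = -3·-205 + 4·47 + -1·-15 + 1·1 = 819
  a_8 = -3·819 + 4·-205 + -1·47 + 1·-15 = -3339
  a_9 = -3·-3339 + 4·819 + -1·-205 + 1·47 = 13545
  a_10 = -3·13545 + 4·-3339 + -1·819 + 1·-205 = -55015
  a_11 = -3·-55015 + 4·13545 + -1·-3339 + 1·819 = 223383
  a_12 = -3·223383 + 4·-55015 + -1·13545 + 1·-3339 = -907093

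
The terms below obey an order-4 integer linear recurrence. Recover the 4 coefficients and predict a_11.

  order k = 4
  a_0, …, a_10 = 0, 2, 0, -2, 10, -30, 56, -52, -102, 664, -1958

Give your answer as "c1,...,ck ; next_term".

  a_4 = -3·-2 + -3·0 + 2·2 + -3·0 = 10
  a_5 = -3·10 + -3·-2 + 2·0 + -3·2 = -30
  a_6 = -3·-30 + -3·10 + 2·-2 + -3·0 = 56
  a_7 = -3·56 + -3·-30 + 2·10 + -3·-2 = -52
  a_8 = -3·-52 + -3·56 + 2·-30 + -3·10 = -102
  a_9 = -3·-102 + -3·-52 + 2·56 + -3·-30 = 664
  a_10 = -3·664 + -3·-102 + 2·-52 + -3·56 = -1958
  a_11 = -3·-1958 + -3·664 + 2·-102 + -3·-52 = 3834

-3,-3,2,-3 ; 3834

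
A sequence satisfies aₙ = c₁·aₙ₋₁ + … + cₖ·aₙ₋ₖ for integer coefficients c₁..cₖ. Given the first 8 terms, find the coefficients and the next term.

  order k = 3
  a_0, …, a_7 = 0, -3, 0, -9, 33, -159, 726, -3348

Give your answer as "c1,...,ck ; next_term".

-4,3,1 ; 15411

  a_3 = -4·0 + 3·-3 + 1·0 = -9
  a_4 = -4·-9 + 3·0 + 1·-3 = 33
  a_5 = -4·33 + 3·-9 + 1·0 = -159
  a_6 = -4·-159 + 3·33 + 1·-9 = 726
  a_7 = -4·726 + 3·-159 + 1·33 = -3348
  a_8 = -4·-3348 + 3·726 + 1·-159 = 15411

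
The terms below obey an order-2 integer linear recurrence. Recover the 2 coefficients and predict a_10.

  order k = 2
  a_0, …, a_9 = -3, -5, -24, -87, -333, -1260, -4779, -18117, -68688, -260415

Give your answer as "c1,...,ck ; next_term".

3,3 ; -987309

  a_2 = 3·-5 + 3·-3 = -24
  a_3 = 3·-24 + 3·-5 = -87
  a_4 = 3·-87 + 3·-24 = -333
  a_5 = 3·-333 + 3·-87 = -1260
  a_6 = 3·-1260 + 3·-333 = -4779
  a_7 = 3·-4779 + 3·-1260 = -18117
  a_8 = 3·-18117 + 3·-4779 = -68688
  a_9 = 3·-68688 + 3·-18117 = -260415
  a_10 = 3·-260415 + 3·-68688 = -987309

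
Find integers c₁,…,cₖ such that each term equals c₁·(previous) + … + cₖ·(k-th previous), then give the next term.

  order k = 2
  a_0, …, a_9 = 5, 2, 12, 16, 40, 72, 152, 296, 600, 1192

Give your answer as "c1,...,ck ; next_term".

1,2 ; 2392

  a_2 = 1·2 + 2·5 = 12
  a_3 = 1·12 + 2·2 = 16
  a_4 = 1·16 + 2·12 = 40
  a_5 = 1·40 + 2·16 = 72
  a_6 = 1·72 + 2·40 = 152
  a_7 = 1·152 + 2·72 = 296
  a_8 = 1·296 + 2·152 = 600
  a_9 = 1·600 + 2·296 = 1192
  a_10 = 1·1192 + 2·600 = 2392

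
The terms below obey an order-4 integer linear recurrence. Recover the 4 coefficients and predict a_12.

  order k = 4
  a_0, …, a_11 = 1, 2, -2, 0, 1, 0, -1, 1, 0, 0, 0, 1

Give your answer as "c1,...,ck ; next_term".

  a_4 = 0·0 + 1·-2 + 1·2 + 1·1 = 1
  a_5 = 0·1 + 1·0 + 1·-2 + 1·2 = 0
  a_6 = 0·0 + 1·1 + 1·0 + 1·-2 = -1
  a_7 = 0·-1 + 1·0 + 1·1 + 1·0 = 1
  a_8 = 0·1 + 1·-1 + 1·0 + 1·1 = 0
  a_9 = 0·0 + 1·1 + 1·-1 + 1·0 = 0
  a_10 = 0·0 + 1·0 + 1·1 + 1·-1 = 0
  a_11 = 0·0 + 1·0 + 1·0 + 1·1 = 1
  a_12 = 0·1 + 1·0 + 1·0 + 1·0 = 0

0,1,1,1 ; 0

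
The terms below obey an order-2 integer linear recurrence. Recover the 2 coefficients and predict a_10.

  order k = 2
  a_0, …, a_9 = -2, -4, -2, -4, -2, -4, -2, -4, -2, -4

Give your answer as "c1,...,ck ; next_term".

  a_2 = 0·-4 + 1·-2 = -2
  a_3 = 0·-2 + 1·-4 = -4
  a_4 = 0·-4 + 1·-2 = -2
  a_5 = 0·-2 + 1·-4 = -4
  a_6 = 0·-4 + 1·-2 = -2
  a_7 = 0·-2 + 1·-4 = -4
  a_8 = 0·-4 + 1·-2 = -2
  a_9 = 0·-2 + 1·-4 = -4
  a_10 = 0·-4 + 1·-2 = -2

0,1 ; -2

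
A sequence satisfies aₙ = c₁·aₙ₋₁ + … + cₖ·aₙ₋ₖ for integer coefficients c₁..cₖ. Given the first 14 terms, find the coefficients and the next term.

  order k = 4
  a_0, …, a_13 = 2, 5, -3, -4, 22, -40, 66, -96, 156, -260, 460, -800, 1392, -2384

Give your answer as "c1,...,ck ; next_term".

  a_4 = -2·-4 + 0·-3 + 2·5 + 2·2 = 22
  a_5 = -2·22 + 0·-4 + 2·-3 + 2·5 = -40
  a_6 = -2·-40 + 0·22 + 2·-4 + 2·-3 = 66
  a_7 = -2·66 + 0·-40 + 2·22 + 2·-4 = -96
  a_8 = -2·-96 + 0·66 + 2·-40 + 2·22 = 156
  a_9 = -2·156 + 0·-96 + 2·66 + 2·-40 = -260
  a_10 = -2·-260 + 0·156 + 2·-96 + 2·66 = 460
  a_11 = -2·460 + 0·-260 + 2·156 + 2·-96 = -800
  a_12 = -2·-800 + 0·460 + 2·-260 + 2·156 = 1392
  a_13 = -2·1392 + 0·-800 + 2·460 + 2·-260 = -2384
  a_14 = -2·-2384 + 0·1392 + 2·-800 + 2·460 = 4088

-2,0,2,2 ; 4088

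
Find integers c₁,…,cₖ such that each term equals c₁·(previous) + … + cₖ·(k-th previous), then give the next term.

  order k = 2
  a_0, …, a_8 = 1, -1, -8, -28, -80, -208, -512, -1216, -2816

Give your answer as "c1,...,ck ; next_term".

4,-4 ; -6400

  a_2 = 4·-1 + -4·1 = -8
  a_3 = 4·-8 + -4·-1 = -28
  a_4 = 4·-28 + -4·-8 = -80
  a_5 = 4·-80 + -4·-28 = -208
  a_6 = 4·-208 + -4·-80 = -512
  a_7 = 4·-512 + -4·-208 = -1216
  a_8 = 4·-1216 + -4·-512 = -2816
  a_9 = 4·-2816 + -4·-1216 = -6400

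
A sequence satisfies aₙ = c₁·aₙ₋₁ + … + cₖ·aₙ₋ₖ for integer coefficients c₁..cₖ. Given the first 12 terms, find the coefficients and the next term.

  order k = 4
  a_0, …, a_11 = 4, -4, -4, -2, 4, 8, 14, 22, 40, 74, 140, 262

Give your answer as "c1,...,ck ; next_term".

2,0,-1,1 ; 490

  a_4 = 2·-2 + 0·-4 + -1·-4 + 1·4 = 4
  a_5 = 2·4 + 0·-2 + -1·-4 + 1·-4 = 8
  a_6 = 2·8 + 0·4 + -1·-2 + 1·-4 = 14
  a_7 = 2·14 + 0·8 + -1·4 + 1·-2 = 22
  a_8 = 2·22 + 0·14 + -1·8 + 1·4 = 40
  a_9 = 2·40 + 0·22 + -1·14 + 1·8 = 74
  a_10 = 2·74 + 0·40 + -1·22 + 1·14 = 140
  a_11 = 2·140 + 0·74 + -1·40 + 1·22 = 262
  a_12 = 2·262 + 0·140 + -1·74 + 1·40 = 490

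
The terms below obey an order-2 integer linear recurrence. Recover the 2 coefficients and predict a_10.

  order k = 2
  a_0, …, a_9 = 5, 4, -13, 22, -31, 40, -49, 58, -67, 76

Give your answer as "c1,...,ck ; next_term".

  a_2 = -2·4 + -1·5 = -13
  a_3 = -2·-13 + -1·4 = 22
  a_4 = -2·22 + -1·-13 = -31
  a_5 = -2·-31 + -1·22 = 40
  a_6 = -2·40 + -1·-31 = -49
  a_7 = -2·-49 + -1·40 = 58
  a_8 = -2·58 + -1·-49 = -67
  a_9 = -2·-67 + -1·58 = 76
  a_10 = -2·76 + -1·-67 = -85

-2,-1 ; -85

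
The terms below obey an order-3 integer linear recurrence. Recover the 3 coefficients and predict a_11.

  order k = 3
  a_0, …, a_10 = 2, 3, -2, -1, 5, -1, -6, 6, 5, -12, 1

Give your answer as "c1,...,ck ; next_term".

0,-1,1 ; 17

  a_3 = 0·-2 + -1·3 + 1·2 = -1
  a_4 = 0·-1 + -1·-2 + 1·3 = 5
  a_5 = 0·5 + -1·-1 + 1·-2 = -1
  a_6 = 0·-1 + -1·5 + 1·-1 = -6
  a_7 = 0·-6 + -1·-1 + 1·5 = 6
  a_8 = 0·6 + -1·-6 + 1·-1 = 5
  a_9 = 0·5 + -1·6 + 1·-6 = -12
  a_10 = 0·-12 + -1·5 + 1·6 = 1
  a_11 = 0·1 + -1·-12 + 1·5 = 17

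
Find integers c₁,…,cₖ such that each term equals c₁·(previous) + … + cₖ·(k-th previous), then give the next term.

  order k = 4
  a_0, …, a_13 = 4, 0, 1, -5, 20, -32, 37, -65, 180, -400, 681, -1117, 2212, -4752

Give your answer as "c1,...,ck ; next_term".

-2,-2,-2,3 ; 9357

  a_4 = -2·-5 + -2·1 + -2·0 + 3·4 = 20
  a_5 = -2·20 + -2·-5 + -2·1 + 3·0 = -32
  a_6 = -2·-32 + -2·20 + -2·-5 + 3·1 = 37
  a_7 = -2·37 + -2·-32 + -2·20 + 3·-5 = -65
  a_8 = -2·-65 + -2·37 + -2·-32 + 3·20 = 180
  a_9 = -2·180 + -2·-65 + -2·37 + 3·-32 = -400
  a_10 = -2·-400 + -2·180 + -2·-65 + 3·37 = 681
  a_11 = -2·681 + -2·-400 + -2·180 + 3·-65 = -1117
  a_12 = -2·-1117 + -2·681 + -2·-400 + 3·180 = 2212
  a_13 = -2·2212 + -2·-1117 + -2·681 + 3·-400 = -4752
  a_14 = -2·-4752 + -2·2212 + -2·-1117 + 3·681 = 9357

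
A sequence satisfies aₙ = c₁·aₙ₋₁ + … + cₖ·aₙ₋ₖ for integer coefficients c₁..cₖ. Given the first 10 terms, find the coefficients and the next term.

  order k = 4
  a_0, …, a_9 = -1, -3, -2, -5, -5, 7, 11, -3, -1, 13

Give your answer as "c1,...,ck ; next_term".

  a_4 = 1·-5 + -2·-2 + 2·-3 + -2·-1 = -5
  a_5 = 1·-5 + -2·-5 + 2·-2 + -2·-3 = 7
  a_6 = 1·7 + -2·-5 + 2·-5 + -2·-2 = 11
  a_7 = 1·11 + -2·7 + 2·-5 + -2·-5 = -3
  a_8 = 1·-3 + -2·11 + 2·7 + -2·-5 = -1
  a_9 = 1·-1 + -2·-3 + 2·11 + -2·7 = 13
  a_10 = 1·13 + -2·-1 + 2·-3 + -2·11 = -13

1,-2,2,-2 ; -13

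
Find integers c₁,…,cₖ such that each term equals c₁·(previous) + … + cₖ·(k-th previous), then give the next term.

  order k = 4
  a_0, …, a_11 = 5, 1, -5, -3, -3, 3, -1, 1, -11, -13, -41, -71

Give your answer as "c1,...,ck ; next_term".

2,1,-2,2 ; -179

  a_4 = 2·-3 + 1·-5 + -2·1 + 2·5 = -3
  a_5 = 2·-3 + 1·-3 + -2·-5 + 2·1 = 3
  a_6 = 2·3 + 1·-3 + -2·-3 + 2·-5 = -1
  a_7 = 2·-1 + 1·3 + -2·-3 + 2·-3 = 1
  a_8 = 2·1 + 1·-1 + -2·3 + 2·-3 = -11
  a_9 = 2·-11 + 1·1 + -2·-1 + 2·3 = -13
  a_10 = 2·-13 + 1·-11 + -2·1 + 2·-1 = -41
  a_11 = 2·-41 + 1·-13 + -2·-11 + 2·1 = -71
  a_12 = 2·-71 + 1·-41 + -2·-13 + 2·-11 = -179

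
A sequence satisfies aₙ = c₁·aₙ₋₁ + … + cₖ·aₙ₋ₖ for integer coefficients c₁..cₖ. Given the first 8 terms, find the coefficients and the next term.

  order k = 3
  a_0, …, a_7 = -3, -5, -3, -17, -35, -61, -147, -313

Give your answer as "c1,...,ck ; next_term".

  a_3 = 1·-3 + 1·-5 + 3·-3 = -17
  a_4 = 1·-17 + 1·-3 + 3·-5 = -35
  a_5 = 1·-35 + 1·-17 + 3·-3 = -61
  a_6 = 1·-61 + 1·-35 + 3·-17 = -147
  a_7 = 1·-147 + 1·-61 + 3·-35 = -313
  a_8 = 1·-313 + 1·-147 + 3·-61 = -643

1,1,3 ; -643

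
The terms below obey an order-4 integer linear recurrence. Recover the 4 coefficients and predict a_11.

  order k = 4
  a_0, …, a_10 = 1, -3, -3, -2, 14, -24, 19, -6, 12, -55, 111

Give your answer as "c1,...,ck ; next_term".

  a_4 = -2·-2 + -2·-3 + -1·-3 + 1·1 = 14
  a_5 = -2·14 + -2·-2 + -1·-3 + 1·-3 = -24
  a_6 = -2·-24 + -2·14 + -1·-2 + 1·-3 = 19
  a_7 = -2·19 + -2·-24 + -1·14 + 1·-2 = -6
  a_8 = -2·-6 + -2·19 + -1·-24 + 1·14 = 12
  a_9 = -2·12 + -2·-6 + -1·19 + 1·-24 = -55
  a_10 = -2·-55 + -2·12 + -1·-6 + 1·19 = 111
  a_11 = -2·111 + -2·-55 + -1·12 + 1·-6 = -130

-2,-2,-1,1 ; -130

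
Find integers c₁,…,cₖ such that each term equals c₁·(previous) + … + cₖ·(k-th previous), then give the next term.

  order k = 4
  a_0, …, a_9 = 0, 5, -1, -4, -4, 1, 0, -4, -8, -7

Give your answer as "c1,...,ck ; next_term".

  a_4 = 1·-4 + 0·-1 + 0·5 + 1·0 = -4
  a_5 = 1·-4 + 0·-4 + 0·-1 + 1·5 = 1
  a_6 = 1·1 + 0·-4 + 0·-4 + 1·-1 = 0
  a_7 = 1·0 + 0·1 + 0·-4 + 1·-4 = -4
  a_8 = 1·-4 + 0·0 + 0·1 + 1·-4 = -8
  a_9 = 1·-8 + 0·-4 + 0·0 + 1·1 = -7
  a_10 = 1·-7 + 0·-8 + 0·-4 + 1·0 = -7

1,0,0,1 ; -7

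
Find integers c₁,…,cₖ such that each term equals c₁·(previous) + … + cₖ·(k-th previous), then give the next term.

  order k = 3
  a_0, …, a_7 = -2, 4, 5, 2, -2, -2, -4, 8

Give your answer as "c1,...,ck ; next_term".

-2,2,-2 ; -20

  a_3 = -2·5 + 2·4 + -2·-2 = 2
  a_4 = -2·2 + 2·5 + -2·4 = -2
  a_5 = -2·-2 + 2·2 + -2·5 = -2
  a_6 = -2·-2 + 2·-2 + -2·2 = -4
  a_7 = -2·-4 + 2·-2 + -2·-2 = 8
  a_8 = -2·8 + 2·-4 + -2·-2 = -20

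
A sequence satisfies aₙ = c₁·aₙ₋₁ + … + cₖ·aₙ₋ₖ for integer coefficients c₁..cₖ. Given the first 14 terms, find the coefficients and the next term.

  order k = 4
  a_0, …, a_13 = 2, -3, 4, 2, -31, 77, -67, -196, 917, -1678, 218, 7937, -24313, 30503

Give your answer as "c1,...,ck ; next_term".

-2,-3,3,-3 ; 35090

  a_4 = -2·2 + -3·4 + 3·-3 + -3·2 = -31
  a_5 = -2·-31 + -3·2 + 3·4 + -3·-3 = 77
  a_6 = -2·77 + -3·-31 + 3·2 + -3·4 = -67
  a_7 = -2·-67 + -3·77 + 3·-31 + -3·2 = -196
  a_8 = -2·-196 + -3·-67 + 3·77 + -3·-31 = 917
  a_9 = -2·917 + -3·-196 + 3·-67 + -3·77 = -1678
  a_10 = -2·-1678 + -3·917 + 3·-196 + -3·-67 = 218
  a_11 = -2·218 + -3·-1678 + 3·917 + -3·-196 = 7937
  a_12 = -2·7937 + -3·218 + 3·-1678 + -3·917 = -24313
  a_13 = -2·-24313 + -3·7937 + 3·218 + -3·-1678 = 30503
  a_14 = -2·30503 + -3·-24313 + 3·7937 + -3·218 = 35090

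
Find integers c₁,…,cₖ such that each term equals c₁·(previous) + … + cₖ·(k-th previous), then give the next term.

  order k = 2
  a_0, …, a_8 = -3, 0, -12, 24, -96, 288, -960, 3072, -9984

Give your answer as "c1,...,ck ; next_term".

  a_2 = -2·0 + 4·-3 = -12
  a_3 = -2·-12 + 4·0 = 24
  a_4 = -2·24 + 4·-12 = -96
  a_5 = -2·-96 + 4·24 = 288
  a_6 = -2·288 + 4·-96 = -960
  a_7 = -2·-960 + 4·288 = 3072
  a_8 = -2·3072 + 4·-960 = -9984
  a_9 = -2·-9984 + 4·3072 = 32256

-2,4 ; 32256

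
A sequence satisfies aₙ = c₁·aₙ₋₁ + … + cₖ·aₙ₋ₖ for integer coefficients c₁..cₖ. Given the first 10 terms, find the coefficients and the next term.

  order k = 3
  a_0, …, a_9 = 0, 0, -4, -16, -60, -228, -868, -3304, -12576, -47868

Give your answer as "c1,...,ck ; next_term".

4,-1,1 ; -182200

  a_3 = 4·-4 + -1·0 + 1·0 = -16
  a_4 = 4·-16 + -1·-4 + 1·0 = -60
  a_5 = 4·-60 + -1·-16 + 1·-4 = -228
  a_6 = 4·-228 + -1·-60 + 1·-16 = -868
  a_7 = 4·-868 + -1·-228 + 1·-60 = -3304
  a_8 = 4·-3304 + -1·-868 + 1·-228 = -12576
  a_9 = 4·-12576 + -1·-3304 + 1·-868 = -47868
  a_10 = 4·-47868 + -1·-12576 + 1·-3304 = -182200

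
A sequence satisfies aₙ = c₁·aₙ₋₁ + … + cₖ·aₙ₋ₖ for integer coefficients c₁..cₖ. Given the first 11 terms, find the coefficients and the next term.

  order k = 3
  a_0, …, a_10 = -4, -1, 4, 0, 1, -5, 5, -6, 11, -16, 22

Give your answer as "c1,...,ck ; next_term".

-1,0,-1 ; -33

  a_3 = -1·4 + 0·-1 + -1·-4 = 0
  a_4 = -1·0 + 0·4 + -1·-1 = 1
  a_5 = -1·1 + 0·0 + -1·4 = -5
  a_6 = -1·-5 + 0·1 + -1·0 = 5
  a_7 = -1·5 + 0·-5 + -1·1 = -6
  a_8 = -1·-6 + 0·5 + -1·-5 = 11
  a_9 = -1·11 + 0·-6 + -1·5 = -16
  a_10 = -1·-16 + 0·11 + -1·-6 = 22
  a_11 = -1·22 + 0·-16 + -1·11 = -33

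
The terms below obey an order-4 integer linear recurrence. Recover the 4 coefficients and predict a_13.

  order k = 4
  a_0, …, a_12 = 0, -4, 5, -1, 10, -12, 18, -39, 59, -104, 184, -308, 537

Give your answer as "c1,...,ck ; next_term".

-1,1,-1,-1 ; -925

  a_4 = -1·-1 + 1·5 + -1·-4 + -1·0 = 10
  a_5 = -1·10 + 1·-1 + -1·5 + -1·-4 = -12
  a_6 = -1·-12 + 1·10 + -1·-1 + -1·5 = 18
  a_7 = -1·18 + 1·-12 + -1·10 + -1·-1 = -39
  a_8 = -1·-39 + 1·18 + -1·-12 + -1·10 = 59
  a_9 = -1·59 + 1·-39 + -1·18 + -1·-12 = -104
  a_10 = -1·-104 + 1·59 + -1·-39 + -1·18 = 184
  a_11 = -1·184 + 1·-104 + -1·59 + -1·-39 = -308
  a_12 = -1·-308 + 1·184 + -1·-104 + -1·59 = 537
  a_13 = -1·537 + 1·-308 + -1·184 + -1·-104 = -925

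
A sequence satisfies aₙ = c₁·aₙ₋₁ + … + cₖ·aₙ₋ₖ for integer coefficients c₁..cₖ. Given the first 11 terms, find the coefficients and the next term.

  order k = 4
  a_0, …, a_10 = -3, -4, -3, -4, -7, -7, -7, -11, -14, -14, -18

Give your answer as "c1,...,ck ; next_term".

  a_4 = 0·-4 + 0·-3 + 1·-4 + 1·-3 = -7
  a_5 = 0·-7 + 0·-4 + 1·-3 + 1·-4 = -7
  a_6 = 0·-7 + 0·-7 + 1·-4 + 1·-3 = -7
  a_7 = 0·-7 + 0·-7 + 1·-7 + 1·-4 = -11
  a_8 = 0·-11 + 0·-7 + 1·-7 + 1·-7 = -14
  a_9 = 0·-14 + 0·-11 + 1·-7 + 1·-7 = -14
  a_10 = 0·-14 + 0·-14 + 1·-11 + 1·-7 = -18
  a_11 = 0·-18 + 0·-14 + 1·-14 + 1·-11 = -25

0,0,1,1 ; -25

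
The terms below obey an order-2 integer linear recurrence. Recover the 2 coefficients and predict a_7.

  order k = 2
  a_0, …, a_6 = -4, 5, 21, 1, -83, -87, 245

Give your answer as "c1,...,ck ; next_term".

  a_2 = 1·5 + -4·-4 = 21
  a_3 = 1·21 + -4·5 = 1
  a_4 = 1·1 + -4·21 = -83
  a_5 = 1·-83 + -4·1 = -87
  a_6 = 1·-87 + -4·-83 = 245
  a_7 = 1·245 + -4·-87 = 593

1,-4 ; 593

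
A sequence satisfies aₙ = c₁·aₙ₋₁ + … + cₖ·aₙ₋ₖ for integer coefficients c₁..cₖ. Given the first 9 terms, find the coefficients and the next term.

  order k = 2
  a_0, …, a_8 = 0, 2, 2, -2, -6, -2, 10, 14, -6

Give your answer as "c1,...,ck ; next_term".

1,-2 ; -34

  a_2 = 1·2 + -2·0 = 2
  a_3 = 1·2 + -2·2 = -2
  a_4 = 1·-2 + -2·2 = -6
  a_5 = 1·-6 + -2·-2 = -2
  a_6 = 1·-2 + -2·-6 = 10
  a_7 = 1·10 + -2·-2 = 14
  a_8 = 1·14 + -2·10 = -6
  a_9 = 1·-6 + -2·14 = -34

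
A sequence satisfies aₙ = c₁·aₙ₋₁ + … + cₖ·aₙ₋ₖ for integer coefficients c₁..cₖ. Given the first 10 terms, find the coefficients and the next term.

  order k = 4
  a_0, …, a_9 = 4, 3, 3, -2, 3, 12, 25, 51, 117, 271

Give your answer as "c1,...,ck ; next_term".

2,0,1,1 ; 618

  a_4 = 2·-2 + 0·3 + 1·3 + 1·4 = 3
  a_5 = 2·3 + 0·-2 + 1·3 + 1·3 = 12
  a_6 = 2·12 + 0·3 + 1·-2 + 1·3 = 25
  a_7 = 2·25 + 0·12 + 1·3 + 1·-2 = 51
  a_8 = 2·51 + 0·25 + 1·12 + 1·3 = 117
  a_9 = 2·117 + 0·51 + 1·25 + 1·12 = 271
  a_10 = 2·271 + 0·117 + 1·51 + 1·25 = 618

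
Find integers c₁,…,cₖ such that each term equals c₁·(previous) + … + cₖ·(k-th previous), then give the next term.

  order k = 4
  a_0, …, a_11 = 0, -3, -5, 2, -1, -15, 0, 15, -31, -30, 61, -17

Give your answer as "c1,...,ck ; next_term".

0,-1,2,1 ; -152

  a_4 = 0·2 + -1·-5 + 2·-3 + 1·0 = -1
  a_5 = 0·-1 + -1·2 + 2·-5 + 1·-3 = -15
  a_6 = 0·-15 + -1·-1 + 2·2 + 1·-5 = 0
  a_7 = 0·0 + -1·-15 + 2·-1 + 1·2 = 15
  a_8 = 0·15 + -1·0 + 2·-15 + 1·-1 = -31
  a_9 = 0·-31 + -1·15 + 2·0 + 1·-15 = -30
  a_10 = 0·-30 + -1·-31 + 2·15 + 1·0 = 61
  a_11 = 0·61 + -1·-30 + 2·-31 + 1·15 = -17
  a_12 = 0·-17 + -1·61 + 2·-30 + 1·-31 = -152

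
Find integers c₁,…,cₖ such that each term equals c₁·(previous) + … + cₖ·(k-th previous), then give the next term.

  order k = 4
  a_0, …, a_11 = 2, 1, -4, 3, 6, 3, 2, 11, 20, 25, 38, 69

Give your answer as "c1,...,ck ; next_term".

  a_4 = 1·3 + 0·-4 + 1·1 + 1·2 = 6
  a_5 = 1·6 + 0·3 + 1·-4 + 1·1 = 3
  a_6 = 1·3 + 0·6 + 1·3 + 1·-4 = 2
  a_7 = 1·2 + 0·3 + 1·6 + 1·3 = 11
  a_8 = 1·11 + 0·2 + 1·3 + 1·6 = 20
  a_9 = 1·20 + 0·11 + 1·2 + 1·3 = 25
  a_10 = 1·25 + 0·20 + 1·11 + 1·2 = 38
  a_11 = 1·38 + 0·25 + 1·20 + 1·11 = 69
  a_12 = 1·69 + 0·38 + 1·25 + 1·20 = 114

1,0,1,1 ; 114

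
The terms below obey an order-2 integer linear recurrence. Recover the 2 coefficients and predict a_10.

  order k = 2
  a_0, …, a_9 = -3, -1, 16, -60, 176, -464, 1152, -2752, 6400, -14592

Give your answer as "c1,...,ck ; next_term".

-4,-4 ; 32768

  a_2 = -4·-1 + -4·-3 = 16
  a_3 = -4·16 + -4·-1 = -60
  a_4 = -4·-60 + -4·16 = 176
  a_5 = -4·176 + -4·-60 = -464
  a_6 = -4·-464 + -4·176 = 1152
  a_7 = -4·1152 + -4·-464 = -2752
  a_8 = -4·-2752 + -4·1152 = 6400
  a_9 = -4·6400 + -4·-2752 = -14592
  a_10 = -4·-14592 + -4·6400 = 32768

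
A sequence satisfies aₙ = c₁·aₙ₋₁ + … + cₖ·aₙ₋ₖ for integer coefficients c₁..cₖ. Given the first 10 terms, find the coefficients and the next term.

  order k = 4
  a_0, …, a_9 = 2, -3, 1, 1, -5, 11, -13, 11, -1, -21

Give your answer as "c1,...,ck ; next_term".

-1,0,0,-2 ; 47

  a_4 = -1·1 + 0·1 + 0·-3 + -2·2 = -5
  a_5 = -1·-5 + 0·1 + 0·1 + -2·-3 = 11
  a_6 = -1·11 + 0·-5 + 0·1 + -2·1 = -13
  a_7 = -1·-13 + 0·11 + 0·-5 + -2·1 = 11
  a_8 = -1·11 + 0·-13 + 0·11 + -2·-5 = -1
  a_9 = -1·-1 + 0·11 + 0·-13 + -2·11 = -21
  a_10 = -1·-21 + 0·-1 + 0·11 + -2·-13 = 47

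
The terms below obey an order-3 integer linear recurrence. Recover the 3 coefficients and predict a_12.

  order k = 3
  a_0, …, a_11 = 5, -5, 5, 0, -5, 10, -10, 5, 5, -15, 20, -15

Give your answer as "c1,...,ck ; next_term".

-1,0,1 ; 0

  a_3 = -1·5 + 0·-5 + 1·5 = 0
  a_4 = -1·0 + 0·5 + 1·-5 = -5
  a_5 = -1·-5 + 0·0 + 1·5 = 10
  a_6 = -1·10 + 0·-5 + 1·0 = -10
  a_7 = -1·-10 + 0·10 + 1·-5 = 5
  a_8 = -1·5 + 0·-10 + 1·10 = 5
  a_9 = -1·5 + 0·5 + 1·-10 = -15
  a_10 = -1·-15 + 0·5 + 1·5 = 20
  a_11 = -1·20 + 0·-15 + 1·5 = -15
  a_12 = -1·-15 + 0·20 + 1·-15 = 0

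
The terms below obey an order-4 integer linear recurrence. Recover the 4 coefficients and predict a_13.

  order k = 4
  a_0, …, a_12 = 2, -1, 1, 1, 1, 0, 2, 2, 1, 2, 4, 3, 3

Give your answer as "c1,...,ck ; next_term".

  a_4 = 0·1 + 0·1 + 1·-1 + 1·2 = 1
  a_5 = 0·1 + 0·1 + 1·1 + 1·-1 = 0
  a_6 = 0·0 + 0·1 + 1·1 + 1·1 = 2
  a_7 = 0·2 + 0·0 + 1·1 + 1·1 = 2
  a_8 = 0·2 + 0·2 + 1·0 + 1·1 = 1
  a_9 = 0·1 + 0·2 + 1·2 + 1·0 = 2
  a_10 = 0·2 + 0·1 + 1·2 + 1·2 = 4
  a_11 = 0·4 + 0·2 + 1·1 + 1·2 = 3
  a_12 = 0·3 + 0·4 + 1·2 + 1·1 = 3
  a_13 = 0·3 + 0·3 + 1·4 + 1·2 = 6

0,0,1,1 ; 6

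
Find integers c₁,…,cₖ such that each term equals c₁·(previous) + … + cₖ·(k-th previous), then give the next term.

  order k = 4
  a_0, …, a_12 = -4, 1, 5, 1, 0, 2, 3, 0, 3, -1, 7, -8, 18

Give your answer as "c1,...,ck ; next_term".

-1,1,0,1 ; -27

  a_4 = -1·1 + 1·5 + 0·1 + 1·-4 = 0
  a_5 = -1·0 + 1·1 + 0·5 + 1·1 = 2
  a_6 = -1·2 + 1·0 + 0·1 + 1·5 = 3
  a_7 = -1·3 + 1·2 + 0·0 + 1·1 = 0
  a_8 = -1·0 + 1·3 + 0·2 + 1·0 = 3
  a_9 = -1·3 + 1·0 + 0·3 + 1·2 = -1
  a_10 = -1·-1 + 1·3 + 0·0 + 1·3 = 7
  a_11 = -1·7 + 1·-1 + 0·3 + 1·0 = -8
  a_12 = -1·-8 + 1·7 + 0·-1 + 1·3 = 18
  a_13 = -1·18 + 1·-8 + 0·7 + 1·-1 = -27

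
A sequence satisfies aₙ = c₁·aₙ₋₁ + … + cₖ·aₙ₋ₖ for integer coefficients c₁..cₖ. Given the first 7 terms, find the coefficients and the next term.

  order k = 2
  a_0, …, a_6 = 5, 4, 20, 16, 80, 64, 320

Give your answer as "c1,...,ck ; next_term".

  a_2 = 0·4 + 4·5 = 20
  a_3 = 0·20 + 4·4 = 16
  a_4 = 0·16 + 4·20 = 80
  a_5 = 0·80 + 4·16 = 64
  a_6 = 0·64 + 4·80 = 320
  a_7 = 0·320 + 4·64 = 256

0,4 ; 256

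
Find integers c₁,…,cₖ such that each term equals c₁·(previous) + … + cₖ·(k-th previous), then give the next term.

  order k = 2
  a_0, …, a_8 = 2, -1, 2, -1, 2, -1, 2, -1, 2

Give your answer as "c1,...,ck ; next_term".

  a_2 = 0·-1 + 1·2 = 2
  a_3 = 0·2 + 1·-1 = -1
  a_4 = 0·-1 + 1·2 = 2
  a_5 = 0·2 + 1·-1 = -1
  a_6 = 0·-1 + 1·2 = 2
  a_7 = 0·2 + 1·-1 = -1
  a_8 = 0·-1 + 1·2 = 2
  a_9 = 0·2 + 1·-1 = -1

0,1 ; -1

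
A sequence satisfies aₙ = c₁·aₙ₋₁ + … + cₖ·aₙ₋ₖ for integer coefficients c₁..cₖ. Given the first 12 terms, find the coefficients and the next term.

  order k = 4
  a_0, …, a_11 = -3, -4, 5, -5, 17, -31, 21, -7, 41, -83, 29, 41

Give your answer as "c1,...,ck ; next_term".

-2,-3,-4,-2 ; 81

  a_4 = -2·-5 + -3·5 + -4·-4 + -2·-3 = 17
  a_5 = -2·17 + -3·-5 + -4·5 + -2·-4 = -31
  a_6 = -2·-31 + -3·17 + -4·-5 + -2·5 = 21
  a_7 = -2·21 + -3·-31 + -4·17 + -2·-5 = -7
  a_8 = -2·-7 + -3·21 + -4·-31 + -2·17 = 41
  a_9 = -2·41 + -3·-7 + -4·21 + -2·-31 = -83
  a_10 = -2·-83 + -3·41 + -4·-7 + -2·21 = 29
  a_11 = -2·29 + -3·-83 + -4·41 + -2·-7 = 41
  a_12 = -2·41 + -3·29 + -4·-83 + -2·41 = 81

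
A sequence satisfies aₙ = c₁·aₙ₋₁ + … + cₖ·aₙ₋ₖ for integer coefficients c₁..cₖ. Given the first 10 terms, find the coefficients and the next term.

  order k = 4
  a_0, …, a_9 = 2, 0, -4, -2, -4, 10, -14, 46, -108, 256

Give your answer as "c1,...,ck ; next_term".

  a_4 = -2·-2 + 1·-4 + -1·0 + -2·2 = -4
  a_5 = -2·-4 + 1·-2 + -1·-4 + -2·0 = 10
  a_6 = -2·10 + 1·-4 + -1·-2 + -2·-4 = -14
  a_7 = -2·-14 + 1·10 + -1·-4 + -2·-2 = 46
  a_8 = -2·46 + 1·-14 + -1·10 + -2·-4 = -108
  a_9 = -2·-108 + 1·46 + -1·-14 + -2·10 = 256
  a_10 = -2·256 + 1·-108 + -1·46 + -2·-14 = -638

-2,1,-1,-2 ; -638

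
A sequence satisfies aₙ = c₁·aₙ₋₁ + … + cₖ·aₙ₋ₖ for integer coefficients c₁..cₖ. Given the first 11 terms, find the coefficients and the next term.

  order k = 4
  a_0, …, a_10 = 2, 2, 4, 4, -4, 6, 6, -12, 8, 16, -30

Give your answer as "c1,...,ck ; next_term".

-1,-1,1,1 ; 10

  a_4 = -1·4 + -1·4 + 1·2 + 1·2 = -4
  a_5 = -1·-4 + -1·4 + 1·4 + 1·2 = 6
  a_6 = -1·6 + -1·-4 + 1·4 + 1·4 = 6
  a_7 = -1·6 + -1·6 + 1·-4 + 1·4 = -12
  a_8 = -1·-12 + -1·6 + 1·6 + 1·-4 = 8
  a_9 = -1·8 + -1·-12 + 1·6 + 1·6 = 16
  a_10 = -1·16 + -1·8 + 1·-12 + 1·6 = -30
  a_11 = -1·-30 + -1·16 + 1·8 + 1·-12 = 10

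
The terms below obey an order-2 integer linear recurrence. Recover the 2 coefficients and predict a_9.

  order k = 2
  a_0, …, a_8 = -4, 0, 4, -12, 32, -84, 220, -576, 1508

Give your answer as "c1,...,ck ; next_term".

  a_2 = -3·0 + -1·-4 = 4
  a_3 = -3·4 + -1·0 = -12
  a_4 = -3·-12 + -1·4 = 32
  a_5 = -3·32 + -1·-12 = -84
  a_6 = -3·-84 + -1·32 = 220
  a_7 = -3·220 + -1·-84 = -576
  a_8 = -3·-576 + -1·220 = 1508
  a_9 = -3·1508 + -1·-576 = -3948

-3,-1 ; -3948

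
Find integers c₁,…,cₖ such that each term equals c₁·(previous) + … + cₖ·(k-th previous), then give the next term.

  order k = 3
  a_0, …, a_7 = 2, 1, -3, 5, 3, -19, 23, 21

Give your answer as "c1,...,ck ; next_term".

-1,-2,2 ; -105

  a_3 = -1·-3 + -2·1 + 2·2 = 5
  a_4 = -1·5 + -2·-3 + 2·1 = 3
  a_5 = -1·3 + -2·5 + 2·-3 = -19
  a_6 = -1·-19 + -2·3 + 2·5 = 23
  a_7 = -1·23 + -2·-19 + 2·3 = 21
  a_8 = -1·21 + -2·23 + 2·-19 = -105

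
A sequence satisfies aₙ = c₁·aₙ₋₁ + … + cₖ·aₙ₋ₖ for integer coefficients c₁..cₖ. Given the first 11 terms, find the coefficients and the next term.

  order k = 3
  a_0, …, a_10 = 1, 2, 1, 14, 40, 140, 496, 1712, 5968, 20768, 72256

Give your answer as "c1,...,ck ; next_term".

2,4,4 ; 251456

  a_3 = 2·1 + 4·2 + 4·1 = 14
  a_4 = 2·14 + 4·1 + 4·2 = 40
  a_5 = 2·40 + 4·14 + 4·1 = 140
  a_6 = 2·140 + 4·40 + 4·14 = 496
  a_7 = 2·496 + 4·140 + 4·40 = 1712
  a_8 = 2·1712 + 4·496 + 4·140 = 5968
  a_9 = 2·5968 + 4·1712 + 4·496 = 20768
  a_10 = 2·20768 + 4·5968 + 4·1712 = 72256
  a_11 = 2·72256 + 4·20768 + 4·5968 = 251456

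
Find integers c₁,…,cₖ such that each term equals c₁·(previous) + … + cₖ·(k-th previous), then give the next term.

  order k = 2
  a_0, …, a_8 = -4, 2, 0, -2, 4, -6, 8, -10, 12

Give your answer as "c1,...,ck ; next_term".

-2,-1 ; -14

  a_2 = -2·2 + -1·-4 = 0
  a_3 = -2·0 + -1·2 = -2
  a_4 = -2·-2 + -1·0 = 4
  a_5 = -2·4 + -1·-2 = -6
  a_6 = -2·-6 + -1·4 = 8
  a_7 = -2·8 + -1·-6 = -10
  a_8 = -2·-10 + -1·8 = 12
  a_9 = -2·12 + -1·-10 = -14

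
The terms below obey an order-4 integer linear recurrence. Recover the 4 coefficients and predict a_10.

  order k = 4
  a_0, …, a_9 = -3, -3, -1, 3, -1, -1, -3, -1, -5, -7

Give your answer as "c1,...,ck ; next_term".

1,1,0,1 ; -15

  a_4 = 1·3 + 1·-1 + 0·-3 + 1·-3 = -1
  a_5 = 1·-1 + 1·3 + 0·-1 + 1·-3 = -1
  a_6 = 1·-1 + 1·-1 + 0·3 + 1·-1 = -3
  a_7 = 1·-3 + 1·-1 + 0·-1 + 1·3 = -1
  a_8 = 1·-1 + 1·-3 + 0·-1 + 1·-1 = -5
  a_9 = 1·-5 + 1·-1 + 0·-3 + 1·-1 = -7
  a_10 = 1·-7 + 1·-5 + 0·-1 + 1·-3 = -15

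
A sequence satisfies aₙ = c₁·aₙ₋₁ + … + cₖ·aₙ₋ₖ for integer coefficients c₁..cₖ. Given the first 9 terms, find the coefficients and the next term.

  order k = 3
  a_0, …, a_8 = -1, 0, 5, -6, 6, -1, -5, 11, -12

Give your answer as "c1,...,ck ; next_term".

  a_3 = -1·5 + 0·0 + 1·-1 = -6
  a_4 = -1·-6 + 0·5 + 1·0 = 6
  a_5 = -1·6 + 0·-6 + 1·5 = -1
  a_6 = -1·-1 + 0·6 + 1·-6 = -5
  a_7 = -1·-5 + 0·-1 + 1·6 = 11
  a_8 = -1·11 + 0·-5 + 1·-1 = -12
  a_9 = -1·-12 + 0·11 + 1·-5 = 7

-1,0,1 ; 7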